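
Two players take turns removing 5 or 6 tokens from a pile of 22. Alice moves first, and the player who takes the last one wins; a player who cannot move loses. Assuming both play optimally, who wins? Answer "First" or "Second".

Mark each pile size as W (mover wins) or L (mover loses):
i:   0  1  2  3  4  5  6  7  8  9 10 11 12 13 14 15 16 17 18 19 20 21 22
     L  L  L  L  L  W  W  W  W  W  W  L  L  L  L  L  W  W  W  W  W  W  L
Position 22 is L, so the second player wins.

Second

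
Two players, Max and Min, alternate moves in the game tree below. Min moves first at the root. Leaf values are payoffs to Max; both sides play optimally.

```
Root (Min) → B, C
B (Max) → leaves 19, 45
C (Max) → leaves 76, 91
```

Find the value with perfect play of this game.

B (Max): max(19, 45) = 45
C (Max): max(76, 91) = 91
Root (Min): min(45, 91) = 45

45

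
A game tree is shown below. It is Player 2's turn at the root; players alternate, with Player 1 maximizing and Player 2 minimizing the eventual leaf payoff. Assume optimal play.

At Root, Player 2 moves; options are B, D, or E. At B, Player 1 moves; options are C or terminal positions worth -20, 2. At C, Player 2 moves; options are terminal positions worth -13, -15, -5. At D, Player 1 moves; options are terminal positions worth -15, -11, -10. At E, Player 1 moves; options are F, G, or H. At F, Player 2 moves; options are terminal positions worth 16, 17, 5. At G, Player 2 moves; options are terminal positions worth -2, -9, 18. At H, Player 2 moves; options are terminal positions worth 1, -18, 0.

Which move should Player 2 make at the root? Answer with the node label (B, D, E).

C (Player 2): min(-13, -15, -5) = -15
B (Player 1): max(-15, -20, 2) = 2
D (Player 1): max(-15, -11, -10) = -10
F (Player 2): min(16, 17, 5) = 5
G (Player 2): min(-2, -9, 18) = -9
H (Player 2): min(1, -18, 0) = -18
E (Player 1): max(5, -9, -18) = 5
Root (Player 2): min(2, -10, 5) = -10
Player 2 picks the child with the lowest value: D (value -10).

D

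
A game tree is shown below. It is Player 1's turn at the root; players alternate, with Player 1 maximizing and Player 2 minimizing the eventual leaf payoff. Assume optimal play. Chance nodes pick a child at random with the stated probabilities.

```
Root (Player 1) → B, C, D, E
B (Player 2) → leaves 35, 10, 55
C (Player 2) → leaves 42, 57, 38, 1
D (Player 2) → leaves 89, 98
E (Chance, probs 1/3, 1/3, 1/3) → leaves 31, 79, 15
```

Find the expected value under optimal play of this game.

89

B (Player 2): min(35, 10, 55) = 10
C (Player 2): min(42, 57, 38, 1) = 1
D (Player 2): min(89, 98) = 89
E (Chance): 1/3·31 + 1/3·79 + 1/3·15 = 41.67
Root (Player 1): max(10, 1, 89, 41.67) = 89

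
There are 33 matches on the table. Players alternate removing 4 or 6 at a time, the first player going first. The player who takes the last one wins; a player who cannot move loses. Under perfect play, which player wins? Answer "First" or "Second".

Second

Compute winning (W) and losing (L) positions by backward induction:
i:   0  1  2  3  4  5  6  7  8  9 10 11 12 13 14 15 16 17 18 19 20 21 22 23 24 25 26 27 28 29 30 31 32 33
     L  L  L  L  W  W  W  W  W  W  L  L  L  L  W  W  W  W  W  W  L  L  L  L  W  W  W  W  W  W  L  L  L  L
Position 33 is L, so the second player wins.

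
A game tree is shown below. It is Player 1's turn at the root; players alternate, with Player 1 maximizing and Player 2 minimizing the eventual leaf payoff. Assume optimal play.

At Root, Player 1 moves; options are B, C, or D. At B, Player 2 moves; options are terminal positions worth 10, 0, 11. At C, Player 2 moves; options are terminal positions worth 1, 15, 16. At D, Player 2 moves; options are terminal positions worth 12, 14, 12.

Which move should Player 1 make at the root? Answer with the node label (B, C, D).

B (Player 2): min(10, 0, 11) = 0
C (Player 2): min(1, 15, 16) = 1
D (Player 2): min(12, 14, 12) = 12
Root (Player 1): max(0, 1, 12) = 12
Player 1 picks the child with the highest value: D (value 12).

D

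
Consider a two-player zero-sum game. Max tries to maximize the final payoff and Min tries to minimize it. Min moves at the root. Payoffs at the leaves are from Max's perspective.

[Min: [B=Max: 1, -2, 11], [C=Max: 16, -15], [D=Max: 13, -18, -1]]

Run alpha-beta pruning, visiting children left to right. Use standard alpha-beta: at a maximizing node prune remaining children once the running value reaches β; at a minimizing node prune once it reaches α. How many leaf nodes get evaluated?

5

B [α=-∞,β=+∞]: v=11
C [α=-∞,β=11]: v=16 after child 1 ≥ β → β-cutoff, skip 1
D [α=-∞,β=11]: v=13 after child 1 ≥ β → β-cutoff, skip 2
Root [α=-∞,β=+∞]: v=11
Leaves evaluated: 5 of 8.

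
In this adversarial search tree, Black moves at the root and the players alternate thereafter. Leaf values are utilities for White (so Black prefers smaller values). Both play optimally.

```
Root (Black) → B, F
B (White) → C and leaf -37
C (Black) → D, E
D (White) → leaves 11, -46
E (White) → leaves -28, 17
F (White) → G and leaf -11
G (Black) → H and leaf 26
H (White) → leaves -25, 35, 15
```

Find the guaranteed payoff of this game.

11

D (White): max(11, -46) = 11
E (White): max(-28, 17) = 17
C (Black): min(11, 17) = 11
B (White): max(11, -37) = 11
H (White): max(-25, 35, 15) = 35
G (Black): min(35, 26) = 26
F (White): max(26, -11) = 26
Root (Black): min(11, 26) = 11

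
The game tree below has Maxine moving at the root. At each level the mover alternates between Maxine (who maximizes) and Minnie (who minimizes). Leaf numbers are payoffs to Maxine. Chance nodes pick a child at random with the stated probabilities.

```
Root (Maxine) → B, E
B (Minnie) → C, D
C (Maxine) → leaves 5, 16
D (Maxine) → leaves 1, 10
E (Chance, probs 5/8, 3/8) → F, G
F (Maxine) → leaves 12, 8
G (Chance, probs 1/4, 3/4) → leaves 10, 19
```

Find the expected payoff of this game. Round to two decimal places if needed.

13.78

C (Maxine): max(5, 16) = 16
D (Maxine): max(1, 10) = 10
B (Minnie): min(16, 10) = 10
F (Maxine): max(12, 8) = 12
G (Chance): 1/4·10 + 3/4·19 = 16.75
E (Chance): 5/8·12 + 3/8·16.75 = 13.78
Root (Maxine): max(10, 13.78) = 13.78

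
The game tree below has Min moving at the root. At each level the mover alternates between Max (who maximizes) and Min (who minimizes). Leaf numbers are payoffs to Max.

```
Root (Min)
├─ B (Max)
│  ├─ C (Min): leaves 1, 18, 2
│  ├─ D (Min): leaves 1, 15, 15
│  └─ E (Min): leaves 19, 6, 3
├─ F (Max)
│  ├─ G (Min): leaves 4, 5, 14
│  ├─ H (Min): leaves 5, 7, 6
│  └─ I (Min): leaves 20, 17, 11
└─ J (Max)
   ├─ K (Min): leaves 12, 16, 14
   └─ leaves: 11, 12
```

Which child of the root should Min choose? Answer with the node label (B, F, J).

B

C (Min): min(1, 18, 2) = 1
D (Min): min(1, 15, 15) = 1
E (Min): min(19, 6, 3) = 3
B (Max): max(1, 1, 3) = 3
G (Min): min(4, 5, 14) = 4
H (Min): min(5, 7, 6) = 5
I (Min): min(20, 17, 11) = 11
F (Max): max(4, 5, 11) = 11
K (Min): min(12, 16, 14) = 12
J (Max): max(12, 11, 12) = 12
Root (Min): min(3, 11, 12) = 3
Min picks the child with the lowest value: B (value 3).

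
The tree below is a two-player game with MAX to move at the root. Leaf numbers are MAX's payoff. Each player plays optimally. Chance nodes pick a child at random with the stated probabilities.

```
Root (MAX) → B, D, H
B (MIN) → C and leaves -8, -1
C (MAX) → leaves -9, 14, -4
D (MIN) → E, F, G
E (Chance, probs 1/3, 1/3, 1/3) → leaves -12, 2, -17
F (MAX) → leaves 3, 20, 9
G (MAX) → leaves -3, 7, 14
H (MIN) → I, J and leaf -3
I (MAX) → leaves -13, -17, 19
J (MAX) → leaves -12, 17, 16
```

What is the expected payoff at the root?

-3

C (MAX): max(-9, 14, -4) = 14
B (MIN): min(14, -8, -1) = -8
E (Chance): 1/3·-12 + 1/3·2 + 1/3·-17 = -9
F (MAX): max(3, 20, 9) = 20
G (MAX): max(-3, 7, 14) = 14
D (MIN): min(-9, 20, 14) = -9
I (MAX): max(-13, -17, 19) = 19
J (MAX): max(-12, 17, 16) = 17
H (MIN): min(19, 17, -3) = -3
Root (MAX): max(-8, -9, -3) = -3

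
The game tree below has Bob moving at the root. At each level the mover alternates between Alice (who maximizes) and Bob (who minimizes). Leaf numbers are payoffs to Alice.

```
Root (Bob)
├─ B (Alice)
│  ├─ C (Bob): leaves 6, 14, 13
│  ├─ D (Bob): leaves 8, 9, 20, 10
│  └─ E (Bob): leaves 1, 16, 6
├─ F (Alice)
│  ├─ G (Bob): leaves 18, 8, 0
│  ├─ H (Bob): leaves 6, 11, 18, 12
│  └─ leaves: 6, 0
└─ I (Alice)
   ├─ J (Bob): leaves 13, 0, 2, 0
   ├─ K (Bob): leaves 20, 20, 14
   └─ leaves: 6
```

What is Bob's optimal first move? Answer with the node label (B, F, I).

C (Bob): min(6, 14, 13) = 6
D (Bob): min(8, 9, 20, 10) = 8
E (Bob): min(1, 16, 6) = 1
B (Alice): max(6, 8, 1) = 8
G (Bob): min(18, 8, 0) = 0
H (Bob): min(6, 11, 18, 12) = 6
F (Alice): max(0, 6, 6, 0) = 6
J (Bob): min(13, 0, 2, 0) = 0
K (Bob): min(20, 20, 14) = 14
I (Alice): max(0, 14, 6) = 14
Root (Bob): min(8, 6, 14) = 6
Bob picks the child with the lowest value: F (value 6).

F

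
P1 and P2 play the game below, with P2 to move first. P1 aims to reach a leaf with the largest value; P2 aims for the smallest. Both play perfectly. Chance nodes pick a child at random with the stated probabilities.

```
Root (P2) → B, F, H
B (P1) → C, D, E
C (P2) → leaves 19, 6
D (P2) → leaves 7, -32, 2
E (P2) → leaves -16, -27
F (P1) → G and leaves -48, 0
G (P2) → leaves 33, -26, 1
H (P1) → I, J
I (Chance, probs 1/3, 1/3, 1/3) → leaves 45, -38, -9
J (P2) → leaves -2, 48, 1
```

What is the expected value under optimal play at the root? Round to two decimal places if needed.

C (P2): min(19, 6) = 6
D (P2): min(7, -32, 2) = -32
E (P2): min(-16, -27) = -27
B (P1): max(6, -32, -27) = 6
G (P2): min(33, -26, 1) = -26
F (P1): max(-26, -48, 0) = 0
I (Chance): 1/3·45 + 1/3·-38 + 1/3·-9 = -0.67
J (P2): min(-2, 48, 1) = -2
H (P1): max(-0.67, -2) = -0.67
Root (P2): min(6, 0, -0.67) = -0.67

-0.67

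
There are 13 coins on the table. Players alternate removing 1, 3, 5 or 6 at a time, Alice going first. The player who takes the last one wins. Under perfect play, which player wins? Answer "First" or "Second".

W/L table (W = player to move can force a win):
i:   0  1  2  3  4  5  6  7  8  9 10 11 12 13
     L  W  L  W  L  W  W  W  W  W  W  L  W  L
Position 13 is L, so the second player wins.

Second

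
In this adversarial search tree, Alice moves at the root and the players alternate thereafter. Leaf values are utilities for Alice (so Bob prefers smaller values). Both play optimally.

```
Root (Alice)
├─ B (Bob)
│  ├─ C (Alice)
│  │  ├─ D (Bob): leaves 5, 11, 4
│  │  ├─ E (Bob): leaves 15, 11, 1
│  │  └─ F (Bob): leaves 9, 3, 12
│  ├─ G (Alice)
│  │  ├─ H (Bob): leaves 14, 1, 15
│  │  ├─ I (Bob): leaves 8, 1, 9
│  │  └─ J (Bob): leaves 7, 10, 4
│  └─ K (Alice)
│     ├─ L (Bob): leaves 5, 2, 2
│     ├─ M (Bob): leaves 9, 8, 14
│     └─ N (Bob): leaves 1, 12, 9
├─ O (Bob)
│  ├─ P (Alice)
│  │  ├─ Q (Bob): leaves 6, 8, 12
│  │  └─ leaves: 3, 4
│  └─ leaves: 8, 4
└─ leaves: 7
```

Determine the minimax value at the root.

7

D (Bob): min(5, 11, 4) = 4
E (Bob): min(15, 11, 1) = 1
F (Bob): min(9, 3, 12) = 3
C (Alice): max(4, 1, 3) = 4
H (Bob): min(14, 1, 15) = 1
I (Bob): min(8, 1, 9) = 1
J (Bob): min(7, 10, 4) = 4
G (Alice): max(1, 1, 4) = 4
L (Bob): min(5, 2, 2) = 2
M (Bob): min(9, 8, 14) = 8
N (Bob): min(1, 12, 9) = 1
K (Alice): max(2, 8, 1) = 8
B (Bob): min(4, 4, 8) = 4
Q (Bob): min(6, 8, 12) = 6
P (Alice): max(6, 3, 4) = 6
O (Bob): min(6, 8, 4) = 4
Root (Alice): max(4, 4, 7) = 7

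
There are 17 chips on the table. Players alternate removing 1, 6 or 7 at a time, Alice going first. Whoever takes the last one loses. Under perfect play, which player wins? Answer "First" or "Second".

i:   0  1  2  3  4  5  6  7  8  9 10 11 12 13 14 15 16 17
     W  L  W  L  W  L  W  W  W  W  W  W  W  L  W  L  W  L
Position 17 is L, so the second player wins.

Second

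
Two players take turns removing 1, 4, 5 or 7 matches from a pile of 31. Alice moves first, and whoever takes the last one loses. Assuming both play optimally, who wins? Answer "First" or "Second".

First

Mark each pile size as W (mover wins) or L (mover loses):
i:   0  1  2  3  4  5  6  7  8  9 10 11 12 13 14 15 16 17 18 19 20 21 22 23 24 25 26 27 28 29 30 31
     W  L  W  L  W  W  W  W  W  L  W  L  W  W  W  W  W  L  W  L  W  W  W  W  W  L  W  L  W  W  W  W
Position 31 is W, so the first player wins.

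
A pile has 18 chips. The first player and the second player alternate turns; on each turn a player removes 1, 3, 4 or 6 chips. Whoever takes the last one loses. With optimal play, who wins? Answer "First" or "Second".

Positions where the player to move wins (W) vs loses (L):
i:   0  1  2  3  4  5  6  7  8  9 10 11 12 13 14 15 16 17 18
     W  L  W  L  W  W  W  W  L  W  L  W  W  W  W  L  W  L  W
Position 18 is W, so the first player wins.

First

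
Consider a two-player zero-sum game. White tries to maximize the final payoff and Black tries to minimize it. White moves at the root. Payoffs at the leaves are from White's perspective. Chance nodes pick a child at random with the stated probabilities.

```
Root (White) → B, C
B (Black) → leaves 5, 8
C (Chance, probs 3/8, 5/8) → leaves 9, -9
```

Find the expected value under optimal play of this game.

B (Black): min(5, 8) = 5
C (Chance): 3/8·9 + 5/8·-9 = -2.25
Root (White): max(5, -2.25) = 5

5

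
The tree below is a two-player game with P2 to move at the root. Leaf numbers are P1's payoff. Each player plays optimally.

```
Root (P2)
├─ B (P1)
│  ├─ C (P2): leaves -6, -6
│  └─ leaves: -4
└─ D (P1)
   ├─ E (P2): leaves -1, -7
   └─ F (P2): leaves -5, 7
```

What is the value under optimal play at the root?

C (P2): min(-6, -6) = -6
B (P1): max(-6, -4) = -4
E (P2): min(-1, -7) = -7
F (P2): min(-5, 7) = -5
D (P1): max(-7, -5) = -5
Root (P2): min(-4, -5) = -5

-5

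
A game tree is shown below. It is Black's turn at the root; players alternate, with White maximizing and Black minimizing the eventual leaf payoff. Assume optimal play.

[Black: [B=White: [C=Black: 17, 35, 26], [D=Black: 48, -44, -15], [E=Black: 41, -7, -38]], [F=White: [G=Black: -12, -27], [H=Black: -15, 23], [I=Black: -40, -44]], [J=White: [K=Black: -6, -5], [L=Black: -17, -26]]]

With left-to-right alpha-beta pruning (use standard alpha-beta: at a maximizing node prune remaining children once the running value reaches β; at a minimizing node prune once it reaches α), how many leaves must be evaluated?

14

C [α=-∞,β=+∞]: v=17
D [α=17,β=+∞]: v=-44 after child 2 ≤ α → α-cutoff, skip 1
E [α=17,β=+∞]: v=-7 after child 2 ≤ α → α-cutoff, skip 1
B [α=-∞,β=+∞]: v=17
G [α=-∞,β=17]: v=-27
H [α=-27,β=17]: v=-15
I [α=-15,β=17]: v=-40 after child 1 ≤ α → α-cutoff, skip 1
F [α=-∞,β=17]: v=-15
K [α=-∞,β=-15]: v=-6
J [α=-∞,β=-15]: v=-6 after child 1 ≥ β → β-cutoff, skip 1
Root [α=-∞,β=+∞]: v=-15
Leaves evaluated: 14 of 19.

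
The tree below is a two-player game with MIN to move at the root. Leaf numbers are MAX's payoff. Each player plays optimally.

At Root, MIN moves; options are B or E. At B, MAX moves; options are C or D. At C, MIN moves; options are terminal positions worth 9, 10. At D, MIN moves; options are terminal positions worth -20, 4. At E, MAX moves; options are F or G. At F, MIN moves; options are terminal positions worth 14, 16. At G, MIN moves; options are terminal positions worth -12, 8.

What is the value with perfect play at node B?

C: min(9, 10) = 9
D: min(-20, 4) = -20
B: max(9, -20) = 9

9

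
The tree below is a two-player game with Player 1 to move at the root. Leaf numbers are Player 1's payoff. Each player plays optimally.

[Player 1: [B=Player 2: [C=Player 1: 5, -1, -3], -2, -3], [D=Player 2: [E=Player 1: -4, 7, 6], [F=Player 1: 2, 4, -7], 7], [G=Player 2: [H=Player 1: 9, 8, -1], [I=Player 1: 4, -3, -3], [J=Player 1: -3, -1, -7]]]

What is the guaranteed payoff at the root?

C (Player 1): max(5, -1, -3) = 5
B (Player 2): min(5, -2, -3) = -3
E (Player 1): max(-4, 7, 6) = 7
F (Player 1): max(2, 4, -7) = 4
D (Player 2): min(7, 4, 7) = 4
H (Player 1): max(9, 8, -1) = 9
I (Player 1): max(4, -3, -3) = 4
J (Player 1): max(-3, -1, -7) = -1
G (Player 2): min(9, 4, -1) = -1
Root (Player 1): max(-3, 4, -1) = 4

4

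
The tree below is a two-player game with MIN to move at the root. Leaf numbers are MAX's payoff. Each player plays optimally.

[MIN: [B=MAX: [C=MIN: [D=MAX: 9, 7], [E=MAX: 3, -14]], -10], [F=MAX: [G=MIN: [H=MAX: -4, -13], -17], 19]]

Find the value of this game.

D (MAX): max(9, 7) = 9
E (MAX): max(3, -14) = 3
C (MIN): min(9, 3) = 3
B (MAX): max(3, -10) = 3
H (MAX): max(-4, -13) = -4
G (MIN): min(-4, -17) = -17
F (MAX): max(-17, 19) = 19
Root (MIN): min(3, 19) = 3

3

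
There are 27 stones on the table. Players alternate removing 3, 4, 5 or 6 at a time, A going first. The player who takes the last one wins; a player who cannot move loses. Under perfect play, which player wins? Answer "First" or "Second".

Positions where the player to move wins (W) vs loses (L):
i:   0  1  2  3  4  5  6  7  8  9 10 11 12 13 14 15 16 17 18 19 20 21 22 23 24 25 26 27
     L  L  L  W  W  W  W  W  W  L  L  L  W  W  W  W  W  W  L  L  L  W  W  W  W  W  W  L
Position 27 is L, so the second player wins.

Second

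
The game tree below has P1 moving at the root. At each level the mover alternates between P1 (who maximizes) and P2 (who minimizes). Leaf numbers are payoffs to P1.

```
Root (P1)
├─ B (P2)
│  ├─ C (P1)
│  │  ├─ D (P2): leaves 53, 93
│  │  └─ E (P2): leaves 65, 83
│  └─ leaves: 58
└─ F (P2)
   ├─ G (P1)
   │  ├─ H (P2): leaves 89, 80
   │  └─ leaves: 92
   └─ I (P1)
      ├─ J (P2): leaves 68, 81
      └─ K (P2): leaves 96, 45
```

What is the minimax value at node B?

58

D: min(53, 93) = 53
E: min(65, 83) = 65
C: max(53, 65) = 65
B: min(65, 58) = 58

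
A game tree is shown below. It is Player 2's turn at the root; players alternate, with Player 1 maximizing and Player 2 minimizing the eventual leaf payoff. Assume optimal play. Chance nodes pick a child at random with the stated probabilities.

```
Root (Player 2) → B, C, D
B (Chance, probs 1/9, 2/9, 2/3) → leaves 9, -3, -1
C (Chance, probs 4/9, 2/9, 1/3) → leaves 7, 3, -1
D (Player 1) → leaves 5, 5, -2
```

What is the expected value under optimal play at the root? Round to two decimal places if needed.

-0.33

B (Chance): 1/9·9 + 2/9·-3 + 2/3·-1 = -0.33
C (Chance): 4/9·7 + 2/9·3 + 1/3·-1 = 3.44
D (Player 1): max(5, 5, -2) = 5
Root (Player 2): min(-0.33, 3.44, 5) = -0.33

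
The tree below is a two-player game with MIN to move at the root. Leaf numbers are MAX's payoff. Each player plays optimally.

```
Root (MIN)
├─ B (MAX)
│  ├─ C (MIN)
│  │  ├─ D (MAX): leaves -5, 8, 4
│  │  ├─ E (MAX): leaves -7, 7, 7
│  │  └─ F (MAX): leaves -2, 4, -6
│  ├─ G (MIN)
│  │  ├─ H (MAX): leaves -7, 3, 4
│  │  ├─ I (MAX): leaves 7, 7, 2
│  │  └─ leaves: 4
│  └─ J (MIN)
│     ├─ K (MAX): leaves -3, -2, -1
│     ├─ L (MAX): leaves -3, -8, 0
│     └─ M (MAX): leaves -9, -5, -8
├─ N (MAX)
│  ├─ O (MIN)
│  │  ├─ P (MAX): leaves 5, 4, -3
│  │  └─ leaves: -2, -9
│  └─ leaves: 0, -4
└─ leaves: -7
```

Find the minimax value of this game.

D (MAX): max(-5, 8, 4) = 8
E (MAX): max(-7, 7, 7) = 7
F (MAX): max(-2, 4, -6) = 4
C (MIN): min(8, 7, 4) = 4
H (MAX): max(-7, 3, 4) = 4
I (MAX): max(7, 7, 2) = 7
G (MIN): min(4, 7, 4) = 4
K (MAX): max(-3, -2, -1) = -1
L (MAX): max(-3, -8, 0) = 0
M (MAX): max(-9, -5, -8) = -5
J (MIN): min(-1, 0, -5) = -5
B (MAX): max(4, 4, -5) = 4
P (MAX): max(5, 4, -3) = 5
O (MIN): min(5, -2, -9) = -9
N (MAX): max(-9, 0, -4) = 0
Root (MIN): min(4, 0, -7) = -7

-7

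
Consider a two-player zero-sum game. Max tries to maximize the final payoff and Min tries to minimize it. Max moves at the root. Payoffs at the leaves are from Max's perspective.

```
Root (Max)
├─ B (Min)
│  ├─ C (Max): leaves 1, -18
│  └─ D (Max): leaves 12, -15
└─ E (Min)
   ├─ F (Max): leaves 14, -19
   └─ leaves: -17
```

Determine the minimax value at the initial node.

C (Max): max(1, -18) = 1
D (Max): max(12, -15) = 12
B (Min): min(1, 12) = 1
F (Max): max(14, -19) = 14
E (Min): min(14, -17) = -17
Root (Max): max(1, -17) = 1

1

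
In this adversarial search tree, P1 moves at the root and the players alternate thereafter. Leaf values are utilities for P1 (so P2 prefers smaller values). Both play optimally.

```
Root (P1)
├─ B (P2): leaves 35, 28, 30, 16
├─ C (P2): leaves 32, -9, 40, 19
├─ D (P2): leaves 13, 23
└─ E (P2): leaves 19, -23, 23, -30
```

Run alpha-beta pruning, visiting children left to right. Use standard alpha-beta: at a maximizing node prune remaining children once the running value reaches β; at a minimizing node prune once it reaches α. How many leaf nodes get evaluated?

B [α=-∞,β=+∞]: v=16
C [α=16,β=+∞]: v=-9 after child 2 ≤ α → α-cutoff, skip 2
D [α=16,β=+∞]: v=13 after child 1 ≤ α → α-cutoff, skip 1
E [α=16,β=+∞]: v=-23 after child 2 ≤ α → α-cutoff, skip 2
Root [α=-∞,β=+∞]: v=16
Leaves evaluated: 9 of 14.

9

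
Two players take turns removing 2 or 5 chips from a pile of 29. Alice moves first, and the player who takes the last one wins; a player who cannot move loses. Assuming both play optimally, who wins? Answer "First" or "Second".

Second

Positions where the player to move wins (W) vs loses (L):
i:   0  1  2  3  4  5  6  7  8  9 10 11 12 13 14 15 16 17 18 19 20 21 22 23 24 25 26 27 28 29
     L  L  W  W  L  W  W  L  L  W  W  L  W  W  L  L  W  W  L  W  W  L  L  W  W  L  W  W  L  L
Position 29 is L, so the second player wins.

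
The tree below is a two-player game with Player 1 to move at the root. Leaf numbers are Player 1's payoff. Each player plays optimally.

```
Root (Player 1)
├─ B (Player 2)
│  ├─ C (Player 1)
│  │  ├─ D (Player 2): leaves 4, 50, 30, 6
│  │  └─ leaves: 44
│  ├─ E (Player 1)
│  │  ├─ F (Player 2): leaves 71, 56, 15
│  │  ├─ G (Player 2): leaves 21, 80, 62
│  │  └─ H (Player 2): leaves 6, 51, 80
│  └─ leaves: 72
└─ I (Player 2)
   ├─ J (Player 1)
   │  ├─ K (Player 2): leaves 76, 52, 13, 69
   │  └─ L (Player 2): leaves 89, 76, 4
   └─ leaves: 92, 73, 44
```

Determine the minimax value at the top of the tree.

D (Player 2): min(4, 50, 30, 6) = 4
C (Player 1): max(4, 44) = 44
F (Player 2): min(71, 56, 15) = 15
G (Player 2): min(21, 80, 62) = 21
H (Player 2): min(6, 51, 80) = 6
E (Player 1): max(15, 21, 6) = 21
B (Player 2): min(44, 21, 72) = 21
K (Player 2): min(76, 52, 13, 69) = 13
L (Player 2): min(89, 76, 4) = 4
J (Player 1): max(13, 4) = 13
I (Player 2): min(13, 92, 73, 44) = 13
Root (Player 1): max(21, 13) = 21

21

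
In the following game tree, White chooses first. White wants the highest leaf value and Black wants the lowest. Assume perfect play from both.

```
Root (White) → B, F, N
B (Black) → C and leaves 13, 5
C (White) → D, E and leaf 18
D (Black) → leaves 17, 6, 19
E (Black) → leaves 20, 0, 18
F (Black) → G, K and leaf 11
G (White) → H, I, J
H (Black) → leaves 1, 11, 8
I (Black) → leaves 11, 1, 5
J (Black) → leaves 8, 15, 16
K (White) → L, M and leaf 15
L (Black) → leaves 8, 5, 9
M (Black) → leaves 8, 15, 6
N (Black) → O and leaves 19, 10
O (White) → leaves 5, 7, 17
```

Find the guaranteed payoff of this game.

10

D (Black): min(17, 6, 19) = 6
E (Black): min(20, 0, 18) = 0
C (White): max(6, 0, 18) = 18
B (Black): min(18, 13, 5) = 5
H (Black): min(1, 11, 8) = 1
I (Black): min(11, 1, 5) = 1
J (Black): min(8, 15, 16) = 8
G (White): max(1, 1, 8) = 8
L (Black): min(8, 5, 9) = 5
M (Black): min(8, 15, 6) = 6
K (White): max(5, 6, 15) = 15
F (Black): min(8, 15, 11) = 8
O (White): max(5, 7, 17) = 17
N (Black): min(17, 19, 10) = 10
Root (White): max(5, 8, 10) = 10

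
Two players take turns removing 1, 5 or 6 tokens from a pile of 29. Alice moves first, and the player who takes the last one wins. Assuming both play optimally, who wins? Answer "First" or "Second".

Compute winning (W) and losing (L) positions by backward induction:
i:   0  1  2  3  4  5  6  7  8  9 10 11 12 13 14 15 16 17 18 19 20 21 22 23 24 25 26 27 28 29
     L  W  L  W  L  W  W  W  W  W  W  L  W  L  W  L  W  W  W  W  W  W  L  W  L  W  L  W  W  W
Position 29 is W, so the first player wins.

First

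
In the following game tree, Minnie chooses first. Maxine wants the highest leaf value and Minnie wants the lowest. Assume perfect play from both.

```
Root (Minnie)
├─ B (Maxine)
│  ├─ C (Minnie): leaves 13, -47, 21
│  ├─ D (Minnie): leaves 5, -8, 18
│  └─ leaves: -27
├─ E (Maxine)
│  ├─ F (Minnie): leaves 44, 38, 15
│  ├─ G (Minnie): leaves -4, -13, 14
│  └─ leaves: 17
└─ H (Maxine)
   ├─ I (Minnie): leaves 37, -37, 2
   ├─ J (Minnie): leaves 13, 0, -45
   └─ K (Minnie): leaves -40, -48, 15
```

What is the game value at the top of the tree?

C (Minnie): min(13, -47, 21) = -47
D (Minnie): min(5, -8, 18) = -8
B (Maxine): max(-47, -8, -27) = -8
F (Minnie): min(44, 38, 15) = 15
G (Minnie): min(-4, -13, 14) = -13
E (Maxine): max(15, -13, 17) = 17
I (Minnie): min(37, -37, 2) = -37
J (Minnie): min(13, 0, -45) = -45
K (Minnie): min(-40, -48, 15) = -48
H (Maxine): max(-37, -45, -48) = -37
Root (Minnie): min(-8, 17, -37) = -37

-37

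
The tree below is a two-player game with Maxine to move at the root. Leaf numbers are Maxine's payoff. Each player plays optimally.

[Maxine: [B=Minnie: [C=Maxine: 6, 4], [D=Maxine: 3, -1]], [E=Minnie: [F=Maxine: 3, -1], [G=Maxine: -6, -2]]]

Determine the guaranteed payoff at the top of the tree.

3

C (Maxine): max(6, 4) = 6
D (Maxine): max(3, -1) = 3
B (Minnie): min(6, 3) = 3
F (Maxine): max(3, -1) = 3
G (Maxine): max(-6, -2) = -2
E (Minnie): min(3, -2) = -2
Root (Maxine): max(3, -2) = 3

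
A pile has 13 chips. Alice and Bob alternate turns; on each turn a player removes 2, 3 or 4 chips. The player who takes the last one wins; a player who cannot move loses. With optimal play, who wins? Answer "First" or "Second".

Second

i:   0  1  2  3  4  5  6  7  8  9 10 11 12 13
     L  L  W  W  W  W  L  L  W  W  W  W  L  L
Position 13 is L, so the second player wins.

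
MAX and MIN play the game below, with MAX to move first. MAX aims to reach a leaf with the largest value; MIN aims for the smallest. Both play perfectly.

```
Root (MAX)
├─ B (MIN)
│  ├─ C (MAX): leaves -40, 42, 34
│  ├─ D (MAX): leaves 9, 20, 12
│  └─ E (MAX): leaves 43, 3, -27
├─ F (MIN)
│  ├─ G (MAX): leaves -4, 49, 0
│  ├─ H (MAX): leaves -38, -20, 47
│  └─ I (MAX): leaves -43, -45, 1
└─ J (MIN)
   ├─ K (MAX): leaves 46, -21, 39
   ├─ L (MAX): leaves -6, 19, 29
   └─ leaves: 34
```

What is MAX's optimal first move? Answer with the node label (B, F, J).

J

C (MAX): max(-40, 42, 34) = 42
D (MAX): max(9, 20, 12) = 20
E (MAX): max(43, 3, -27) = 43
B (MIN): min(42, 20, 43) = 20
G (MAX): max(-4, 49, 0) = 49
H (MAX): max(-38, -20, 47) = 47
I (MAX): max(-43, -45, 1) = 1
F (MIN): min(49, 47, 1) = 1
K (MAX): max(46, -21, 39) = 46
L (MAX): max(-6, 19, 29) = 29
J (MIN): min(46, 29, 34) = 29
Root (MAX): max(20, 1, 29) = 29
MAX picks the child with the highest value: J (value 29).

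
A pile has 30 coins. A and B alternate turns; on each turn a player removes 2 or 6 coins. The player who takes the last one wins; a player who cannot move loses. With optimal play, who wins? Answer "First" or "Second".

W/L table (W = player to move can force a win):
i:   0  1  2  3  4  5  6  7  8  9 10 11 12 13 14 15 16 17 18 19 20 21 22 23 24 25 26 27 28 29 30
     L  L  W  W  L  L  W  W  L  L  W  W  L  L  W  W  L  L  W  W  L  L  W  W  L  L  W  W  L  L  W
Position 30 is W, so the first player wins.

First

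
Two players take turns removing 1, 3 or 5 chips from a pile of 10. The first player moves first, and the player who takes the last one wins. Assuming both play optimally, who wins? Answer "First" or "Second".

W/L table (W = player to move can force a win):
i:   0  1  2  3  4  5  6  7  8  9 10
     L  W  L  W  L  W  L  W  L  W  L
Position 10 is L, so the second player wins.

Second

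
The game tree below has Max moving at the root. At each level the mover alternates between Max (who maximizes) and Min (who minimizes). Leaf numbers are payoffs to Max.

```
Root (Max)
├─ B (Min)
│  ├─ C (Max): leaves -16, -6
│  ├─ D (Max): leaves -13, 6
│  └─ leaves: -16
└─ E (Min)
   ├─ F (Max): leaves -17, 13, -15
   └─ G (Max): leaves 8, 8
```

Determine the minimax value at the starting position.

8

C (Max): max(-16, -6) = -6
D (Max): max(-13, 6) = 6
B (Min): min(-6, 6, -16) = -16
F (Max): max(-17, 13, -15) = 13
G (Max): max(8, 8) = 8
E (Min): min(13, 8) = 8
Root (Max): max(-16, 8) = 8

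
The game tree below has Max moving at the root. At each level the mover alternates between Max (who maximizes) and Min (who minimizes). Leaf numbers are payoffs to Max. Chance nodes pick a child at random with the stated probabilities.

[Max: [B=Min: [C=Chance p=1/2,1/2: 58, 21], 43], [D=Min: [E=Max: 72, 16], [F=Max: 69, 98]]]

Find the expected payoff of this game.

C (Chance): 1/2·58 + 1/2·21 = 39.5
B (Min): min(39.5, 43) = 39.5
E (Max): max(72, 16) = 72
F (Max): max(69, 98) = 98
D (Min): min(72, 98) = 72
Root (Max): max(39.5, 72) = 72

72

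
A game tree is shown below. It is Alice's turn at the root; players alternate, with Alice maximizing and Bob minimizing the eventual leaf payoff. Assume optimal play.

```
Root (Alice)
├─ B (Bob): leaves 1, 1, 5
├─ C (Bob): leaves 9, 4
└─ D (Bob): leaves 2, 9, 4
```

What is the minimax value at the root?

4

B (Bob): min(1, 1, 5) = 1
C (Bob): min(9, 4) = 4
D (Bob): min(2, 9, 4) = 2
Root (Alice): max(1, 4, 2) = 4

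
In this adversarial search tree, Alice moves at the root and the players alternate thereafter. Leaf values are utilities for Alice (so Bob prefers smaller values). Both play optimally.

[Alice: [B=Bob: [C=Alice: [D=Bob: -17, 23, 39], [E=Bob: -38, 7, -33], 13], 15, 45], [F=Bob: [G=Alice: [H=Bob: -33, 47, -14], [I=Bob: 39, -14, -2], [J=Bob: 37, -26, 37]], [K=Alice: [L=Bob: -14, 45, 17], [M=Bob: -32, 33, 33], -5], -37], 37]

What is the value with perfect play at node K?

-5

L: min(-14, 45, 17) = -14
M: min(-32, 33, 33) = -32
K: max(-14, -32, -5) = -5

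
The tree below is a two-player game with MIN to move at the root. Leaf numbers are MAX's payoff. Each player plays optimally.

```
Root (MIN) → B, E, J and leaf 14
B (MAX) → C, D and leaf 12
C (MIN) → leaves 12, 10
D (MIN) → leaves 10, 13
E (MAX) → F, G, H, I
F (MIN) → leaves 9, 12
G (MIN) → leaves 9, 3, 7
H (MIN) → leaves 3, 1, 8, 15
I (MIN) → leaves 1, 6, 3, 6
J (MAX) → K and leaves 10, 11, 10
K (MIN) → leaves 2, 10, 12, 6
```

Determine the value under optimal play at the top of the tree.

C (MIN): min(12, 10) = 10
D (MIN): min(10, 13) = 10
B (MAX): max(10, 10, 12) = 12
F (MIN): min(9, 12) = 9
G (MIN): min(9, 3, 7) = 3
H (MIN): min(3, 1, 8, 15) = 1
I (MIN): min(1, 6, 3, 6) = 1
E (MAX): max(9, 3, 1, 1) = 9
K (MIN): min(2, 10, 12, 6) = 2
J (MAX): max(2, 10, 11, 10) = 11
Root (MIN): min(12, 9, 11, 14) = 9

9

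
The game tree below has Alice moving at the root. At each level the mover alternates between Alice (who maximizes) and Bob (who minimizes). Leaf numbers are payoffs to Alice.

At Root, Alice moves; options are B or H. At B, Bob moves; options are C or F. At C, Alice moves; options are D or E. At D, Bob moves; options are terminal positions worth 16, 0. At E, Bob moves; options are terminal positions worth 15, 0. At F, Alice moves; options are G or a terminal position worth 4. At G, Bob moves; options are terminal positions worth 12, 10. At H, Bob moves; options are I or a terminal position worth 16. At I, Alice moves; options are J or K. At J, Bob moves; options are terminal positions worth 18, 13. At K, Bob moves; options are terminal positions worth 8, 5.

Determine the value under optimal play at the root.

D (Bob): min(16, 0) = 0
E (Bob): min(15, 0) = 0
C (Alice): max(0, 0) = 0
G (Bob): min(12, 10) = 10
F (Alice): max(10, 4) = 10
B (Bob): min(0, 10) = 0
J (Bob): min(18, 13) = 13
K (Bob): min(8, 5) = 5
I (Alice): max(13, 5) = 13
H (Bob): min(13, 16) = 13
Root (Alice): max(0, 13) = 13

13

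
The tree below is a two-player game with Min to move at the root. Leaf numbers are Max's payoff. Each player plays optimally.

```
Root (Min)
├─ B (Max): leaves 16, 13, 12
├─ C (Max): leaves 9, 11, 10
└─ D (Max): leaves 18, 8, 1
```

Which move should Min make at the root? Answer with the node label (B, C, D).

C

B (Max): max(16, 13, 12) = 16
C (Max): max(9, 11, 10) = 11
D (Max): max(18, 8, 1) = 18
Root (Min): min(16, 11, 18) = 11
Min picks the child with the lowest value: C (value 11).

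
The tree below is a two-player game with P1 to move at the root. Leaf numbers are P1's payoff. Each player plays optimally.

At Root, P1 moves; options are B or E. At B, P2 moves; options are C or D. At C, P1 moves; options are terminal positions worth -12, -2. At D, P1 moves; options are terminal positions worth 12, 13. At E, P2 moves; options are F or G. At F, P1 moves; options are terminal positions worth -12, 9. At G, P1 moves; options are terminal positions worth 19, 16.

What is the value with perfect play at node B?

C: max(-12, -2) = -2
D: max(12, 13) = 13
B: min(-2, 13) = -2

-2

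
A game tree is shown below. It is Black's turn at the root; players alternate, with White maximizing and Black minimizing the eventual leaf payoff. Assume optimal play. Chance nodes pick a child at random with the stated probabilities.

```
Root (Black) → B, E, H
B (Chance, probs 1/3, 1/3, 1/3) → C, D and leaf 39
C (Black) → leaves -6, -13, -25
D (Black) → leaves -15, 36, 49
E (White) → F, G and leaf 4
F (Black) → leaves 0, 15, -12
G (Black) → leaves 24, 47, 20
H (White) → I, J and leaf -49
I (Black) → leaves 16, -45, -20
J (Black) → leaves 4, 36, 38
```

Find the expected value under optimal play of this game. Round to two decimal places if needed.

C (Black): min(-6, -13, -25) = -25
D (Black): min(-15, 36, 49) = -15
B (Chance): 1/3·-25 + 1/3·-15 + 1/3·39 = -0.33
F (Black): min(0, 15, -12) = -12
G (Black): min(24, 47, 20) = 20
E (White): max(-12, 20, 4) = 20
I (Black): min(16, -45, -20) = -45
J (Black): min(4, 36, 38) = 4
H (White): max(-45, 4, -49) = 4
Root (Black): min(-0.33, 20, 4) = -0.33

-0.33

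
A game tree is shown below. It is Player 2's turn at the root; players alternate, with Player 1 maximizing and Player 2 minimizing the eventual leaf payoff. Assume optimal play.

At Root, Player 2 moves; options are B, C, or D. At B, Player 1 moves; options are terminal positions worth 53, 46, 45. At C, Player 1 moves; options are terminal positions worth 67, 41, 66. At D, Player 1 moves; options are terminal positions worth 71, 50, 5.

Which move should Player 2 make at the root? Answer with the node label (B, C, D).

B

B (Player 1): max(53, 46, 45) = 53
C (Player 1): max(67, 41, 66) = 67
D (Player 1): max(71, 50, 5) = 71
Root (Player 2): min(53, 67, 71) = 53
Player 2 picks the child with the lowest value: B (value 53).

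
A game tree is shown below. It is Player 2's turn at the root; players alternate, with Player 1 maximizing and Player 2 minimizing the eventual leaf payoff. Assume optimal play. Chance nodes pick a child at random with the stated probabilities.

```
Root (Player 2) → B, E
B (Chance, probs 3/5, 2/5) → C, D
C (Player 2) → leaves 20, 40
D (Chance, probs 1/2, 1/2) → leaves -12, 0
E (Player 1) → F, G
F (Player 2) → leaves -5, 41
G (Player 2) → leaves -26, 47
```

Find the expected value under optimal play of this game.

C (Player 2): min(20, 40) = 20
D (Chance): 1/2·-12 + 1/2·0 = -6
B (Chance): 3/5·20 + 2/5·-6 = 9.6
F (Player 2): min(-5, 41) = -5
G (Player 2): min(-26, 47) = -26
E (Player 1): max(-5, -26) = -5
Root (Player 2): min(9.6, -5) = -5

-5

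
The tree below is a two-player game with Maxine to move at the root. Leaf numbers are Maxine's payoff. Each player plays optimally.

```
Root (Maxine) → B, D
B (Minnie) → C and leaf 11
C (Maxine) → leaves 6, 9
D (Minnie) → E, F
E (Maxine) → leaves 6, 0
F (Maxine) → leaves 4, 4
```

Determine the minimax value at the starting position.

C (Maxine): max(6, 9) = 9
B (Minnie): min(9, 11) = 9
E (Maxine): max(6, 0) = 6
F (Maxine): max(4, 4) = 4
D (Minnie): min(6, 4) = 4
Root (Maxine): max(9, 4) = 9

9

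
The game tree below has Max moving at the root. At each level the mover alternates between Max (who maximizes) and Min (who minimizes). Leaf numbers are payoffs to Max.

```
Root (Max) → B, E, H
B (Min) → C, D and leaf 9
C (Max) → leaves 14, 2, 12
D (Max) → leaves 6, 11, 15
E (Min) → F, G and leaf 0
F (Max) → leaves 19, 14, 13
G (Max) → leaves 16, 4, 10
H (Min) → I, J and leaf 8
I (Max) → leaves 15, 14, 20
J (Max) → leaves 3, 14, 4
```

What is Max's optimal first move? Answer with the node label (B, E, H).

C (Max): max(14, 2, 12) = 14
D (Max): max(6, 11, 15) = 15
B (Min): min(14, 15, 9) = 9
F (Max): max(19, 14, 13) = 19
G (Max): max(16, 4, 10) = 16
E (Min): min(19, 16, 0) = 0
I (Max): max(15, 14, 20) = 20
J (Max): max(3, 14, 4) = 14
H (Min): min(20, 14, 8) = 8
Root (Max): max(9, 0, 8) = 9
Max picks the child with the highest value: B (value 9).

B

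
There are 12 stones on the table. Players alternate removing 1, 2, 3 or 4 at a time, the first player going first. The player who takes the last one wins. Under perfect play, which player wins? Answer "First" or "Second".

Compute winning (W) and losing (L) positions by backward induction:
i:   0  1  2  3  4  5  6  7  8  9 10 11 12
     L  W  W  W  W  L  W  W  W  W  L  W  W
Position 12 is W, so the first player wins.

First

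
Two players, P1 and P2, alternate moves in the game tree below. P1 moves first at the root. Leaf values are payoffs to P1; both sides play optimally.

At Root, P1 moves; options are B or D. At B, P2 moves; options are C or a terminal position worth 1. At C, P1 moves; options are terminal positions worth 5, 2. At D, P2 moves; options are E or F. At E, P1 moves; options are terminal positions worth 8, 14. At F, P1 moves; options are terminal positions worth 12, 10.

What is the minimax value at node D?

E: max(8, 14) = 14
F: max(12, 10) = 12
D: min(14, 12) = 12

12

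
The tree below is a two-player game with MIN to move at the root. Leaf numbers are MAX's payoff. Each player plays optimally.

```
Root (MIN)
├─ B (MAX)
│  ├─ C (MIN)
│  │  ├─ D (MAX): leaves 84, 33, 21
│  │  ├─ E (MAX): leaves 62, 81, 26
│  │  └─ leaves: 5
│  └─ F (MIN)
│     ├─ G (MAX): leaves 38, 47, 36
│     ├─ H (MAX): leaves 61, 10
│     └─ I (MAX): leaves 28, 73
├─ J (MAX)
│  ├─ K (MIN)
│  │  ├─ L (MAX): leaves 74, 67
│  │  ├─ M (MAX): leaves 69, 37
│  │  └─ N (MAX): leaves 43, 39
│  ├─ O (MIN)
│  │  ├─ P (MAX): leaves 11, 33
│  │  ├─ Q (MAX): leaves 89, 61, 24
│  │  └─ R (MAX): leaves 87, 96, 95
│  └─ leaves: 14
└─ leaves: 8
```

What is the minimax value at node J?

43

L: max(74, 67) = 74
M: max(69, 37) = 69
N: max(43, 39) = 43
K: min(74, 69, 43) = 43
P: max(11, 33) = 33
Q: max(89, 61, 24) = 89
R: max(87, 96, 95) = 96
O: min(33, 89, 96) = 33
J: max(43, 33, 14) = 43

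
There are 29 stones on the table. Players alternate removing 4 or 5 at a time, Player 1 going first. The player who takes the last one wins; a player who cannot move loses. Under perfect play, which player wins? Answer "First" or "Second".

Second

i:   0  1  2  3  4  5  6  7  8  9 10 11 12 13 14 15 16 17 18 19 20 21 22 23 24 25 26 27 28 29
     L  L  L  L  W  W  W  W  W  L  L  L  L  W  W  W  W  W  L  L  L  L  W  W  W  W  W  L  L  L
Position 29 is L, so the second player wins.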